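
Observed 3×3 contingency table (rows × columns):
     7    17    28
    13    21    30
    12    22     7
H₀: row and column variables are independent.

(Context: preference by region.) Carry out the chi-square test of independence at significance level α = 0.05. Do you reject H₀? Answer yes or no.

reject H₀: yes

Row totals [52, 64, 41], col totals [32, 60, 65], n=157
χ² = (7−10.60)²/10.60 + (17−19.87)²/19.87 + (28−21.53)²/21.53 + (13−13.04)²/13.04 + (21−24.46)²/24.46 + (30−26.50)²/26.50 + (12−8.36)²/8.36 + (22−15.67)²/15.67 + (7−16.97)²/16.97 = 14.5426
df = 4
p-value (upper-tail) = 0.00575
At α=0.05: p < α → reject H₀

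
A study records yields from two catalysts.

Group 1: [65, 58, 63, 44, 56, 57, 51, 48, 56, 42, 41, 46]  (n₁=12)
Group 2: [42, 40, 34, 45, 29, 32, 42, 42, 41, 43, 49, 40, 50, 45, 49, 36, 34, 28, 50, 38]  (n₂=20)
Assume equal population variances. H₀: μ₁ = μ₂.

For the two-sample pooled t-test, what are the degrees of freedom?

degrees of freedom = 30

df = n₁ + n₂ − 2 = 12 + 20 − 2 = 30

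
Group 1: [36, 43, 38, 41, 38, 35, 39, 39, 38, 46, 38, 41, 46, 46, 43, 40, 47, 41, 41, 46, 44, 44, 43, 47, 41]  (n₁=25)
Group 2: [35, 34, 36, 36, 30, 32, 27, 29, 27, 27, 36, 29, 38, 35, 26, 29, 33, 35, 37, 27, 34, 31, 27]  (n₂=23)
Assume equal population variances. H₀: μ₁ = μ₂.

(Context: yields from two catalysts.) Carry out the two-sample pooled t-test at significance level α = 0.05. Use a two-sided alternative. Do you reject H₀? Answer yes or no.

x̄₁=41.640, s₁=3.522, n₁=25
x̄₂=31.739, s₂=3.911, n₂=23
s_p² = [24·3.522² + 22·3.911²]/46 = 13.7868
SE = √(s_p²·(1/25+1/23)) = 1.0728
t = (41.640−31.739)/1.0728 = 9.2290
df = 46
p-value (two-sided) = 0.00000
At α=0.05: p < α → reject H₀

reject H₀: yes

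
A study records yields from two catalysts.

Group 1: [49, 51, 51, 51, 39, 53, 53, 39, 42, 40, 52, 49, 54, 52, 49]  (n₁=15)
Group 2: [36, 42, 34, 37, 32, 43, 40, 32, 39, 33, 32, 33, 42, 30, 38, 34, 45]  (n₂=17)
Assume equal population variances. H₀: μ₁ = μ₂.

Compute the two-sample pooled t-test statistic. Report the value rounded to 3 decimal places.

x̄₁=48.267, s₁=5.405, n₁=15
x̄₂=36.588, s₂=4.583, n₂=17
s_p² = [14·5.405² + 16·4.583²]/30 = 24.8350
SE = √(s_p²·(1/15+1/17)) = 1.7654
t = (48.267−36.588)/1.7654 = 6.6153
df = 30

test statistic = 6.615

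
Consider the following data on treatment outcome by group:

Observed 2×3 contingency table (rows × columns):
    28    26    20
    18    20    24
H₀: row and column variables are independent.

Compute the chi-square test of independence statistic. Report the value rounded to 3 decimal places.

test statistic = 2.279

Row totals [74, 62], col totals [46, 46, 44], n=136
χ² = (28−25.03)²/25.03 + (26−25.03)²/25.03 + (20−23.94)²/23.94 + (18−20.97)²/20.97 + (20−20.97)²/20.97 + (24−20.06)²/20.06 = 2.2791
df = 2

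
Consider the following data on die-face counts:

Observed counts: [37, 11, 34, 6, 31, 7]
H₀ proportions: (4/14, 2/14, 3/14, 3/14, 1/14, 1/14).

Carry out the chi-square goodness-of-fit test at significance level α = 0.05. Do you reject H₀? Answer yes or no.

n = 126; E_i = n·p_i = [36.00, 18.00, 27.00, 27.00, 9.00, 9.00]
χ² = (37−36.00)²/36.00 + (11−18.00)²/18.00 + (34−27.00)²/27.00 + (6−27.00)²/27.00 + (31−9.00)²/9.00 + (7−9.00)²/9.00 = 75.1204
df = 5
p-value (upper-tail) = 0.00000
At α=0.05: p < α → reject H₀

reject H₀: yes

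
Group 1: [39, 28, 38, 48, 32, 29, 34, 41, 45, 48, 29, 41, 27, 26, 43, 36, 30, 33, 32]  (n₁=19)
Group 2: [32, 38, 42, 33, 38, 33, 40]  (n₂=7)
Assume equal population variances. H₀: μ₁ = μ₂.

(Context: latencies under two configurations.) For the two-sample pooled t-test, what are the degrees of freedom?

degrees of freedom = 24

df = n₁ + n₂ − 2 = 19 + 7 − 2 = 24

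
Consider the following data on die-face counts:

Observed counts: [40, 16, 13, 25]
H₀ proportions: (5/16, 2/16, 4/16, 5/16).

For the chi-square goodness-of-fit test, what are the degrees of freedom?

df = k − 1 = 4 − 1 = 3

degrees of freedom = 3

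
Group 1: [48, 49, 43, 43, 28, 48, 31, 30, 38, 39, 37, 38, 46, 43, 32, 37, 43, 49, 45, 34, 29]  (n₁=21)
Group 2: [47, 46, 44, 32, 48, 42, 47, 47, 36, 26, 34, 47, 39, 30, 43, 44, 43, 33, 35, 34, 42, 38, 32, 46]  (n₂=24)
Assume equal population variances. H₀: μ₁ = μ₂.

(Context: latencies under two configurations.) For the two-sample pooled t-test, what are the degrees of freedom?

df = n₁ + n₂ − 2 = 21 + 24 − 2 = 43

degrees of freedom = 43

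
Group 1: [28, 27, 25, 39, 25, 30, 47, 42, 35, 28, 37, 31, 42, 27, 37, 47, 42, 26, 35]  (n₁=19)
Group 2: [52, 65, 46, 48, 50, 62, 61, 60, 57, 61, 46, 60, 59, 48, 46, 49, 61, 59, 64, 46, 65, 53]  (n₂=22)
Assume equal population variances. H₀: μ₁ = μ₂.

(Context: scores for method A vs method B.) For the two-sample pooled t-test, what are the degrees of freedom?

df = n₁ + n₂ − 2 = 19 + 22 − 2 = 39

degrees of freedom = 39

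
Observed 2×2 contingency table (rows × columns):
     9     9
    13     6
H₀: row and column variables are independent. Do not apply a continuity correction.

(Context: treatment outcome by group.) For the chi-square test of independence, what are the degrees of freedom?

degrees of freedom = 1

df = (r−1)(c−1) = (2−1)·(2−1) = 1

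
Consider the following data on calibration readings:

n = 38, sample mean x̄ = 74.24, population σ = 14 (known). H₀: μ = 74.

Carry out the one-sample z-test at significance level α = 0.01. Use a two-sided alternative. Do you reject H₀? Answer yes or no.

reject H₀: no

SE = σ/√n = 14/√38 = 2.2711
z = (x̄−μ₀)/SE = (74.24−74)/2.2711 = 0.1057
p-value (two-sided) = 0.91584
At α=0.01: p ≥ α → fail to reject H₀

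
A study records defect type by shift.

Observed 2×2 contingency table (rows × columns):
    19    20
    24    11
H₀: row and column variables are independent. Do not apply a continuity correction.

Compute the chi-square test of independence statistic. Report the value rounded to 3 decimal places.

Row totals [39, 35], col totals [43, 31], n=74
χ² = (19−22.66)²/22.66 + (20−16.34)²/16.34 + (24−20.34)²/20.34 + (11−14.66)²/14.66 = 2.9868
df = 1

test statistic = 2.987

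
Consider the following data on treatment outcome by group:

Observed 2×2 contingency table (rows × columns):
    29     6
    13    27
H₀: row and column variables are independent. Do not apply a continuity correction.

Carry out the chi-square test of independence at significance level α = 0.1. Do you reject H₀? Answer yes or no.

Row totals [35, 40], col totals [42, 33], n=75
χ² = (29−19.60)²/19.60 + (6−15.40)²/15.40 + (13−22.40)²/22.40 + (27−17.60)²/17.60 = 19.2109
df = 1
p-value (upper-tail) = 0.00001
At α=0.1: p < α → reject H₀

reject H₀: yes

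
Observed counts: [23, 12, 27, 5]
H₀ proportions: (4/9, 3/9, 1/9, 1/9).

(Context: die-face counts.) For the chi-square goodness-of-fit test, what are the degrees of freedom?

degrees of freedom = 3

df = k − 1 = 4 − 1 = 3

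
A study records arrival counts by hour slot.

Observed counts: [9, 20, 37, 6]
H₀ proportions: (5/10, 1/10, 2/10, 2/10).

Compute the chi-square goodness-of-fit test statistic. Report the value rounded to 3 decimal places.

test statistic = 83.375

n = 72; E_i = n·p_i = [36.00, 7.20, 14.40, 14.40]
χ² = (9−36.00)²/36.00 + (20−7.20)²/7.20 + (37−14.40)²/14.40 + (6−14.40)²/14.40 = 83.3750
df = 3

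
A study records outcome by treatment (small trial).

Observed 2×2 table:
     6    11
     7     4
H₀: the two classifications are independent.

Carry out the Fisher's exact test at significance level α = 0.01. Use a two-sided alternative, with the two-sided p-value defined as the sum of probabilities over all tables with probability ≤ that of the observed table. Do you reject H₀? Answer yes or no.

reject H₀: no

Margins: r₁=17, r₂=11, c₁=13, c₂=15, n=28
p_obs = C(17,6)·C(11,7)/C(28,13); sum pmf over tables with pmf ≤ p_obs
p-value (two-sided) = 0.24581
At α=0.01: p ≥ α → fail to reject H₀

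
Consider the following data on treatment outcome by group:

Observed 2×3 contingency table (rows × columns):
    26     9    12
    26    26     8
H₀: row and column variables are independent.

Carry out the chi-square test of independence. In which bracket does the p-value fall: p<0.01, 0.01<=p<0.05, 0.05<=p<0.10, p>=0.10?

Row totals [47, 60], col totals [52, 35, 20], n=107
χ² = (26−22.84)²/22.84 + (9−15.37)²/15.37 + (12−8.79)²/8.79 + (26−29.16)²/29.16 + (26−19.63)²/19.63 + (8−11.21)²/11.21 = 7.5897
df = 2
p-value (upper-tail) = 0.02249
→ bracket: 0.01<=p<0.05

p-value bracket: 0.01<=p<0.05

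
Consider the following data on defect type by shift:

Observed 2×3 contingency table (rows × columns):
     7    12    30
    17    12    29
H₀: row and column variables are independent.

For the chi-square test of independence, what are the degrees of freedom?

df = (r−1)(c−1) = (2−1)·(3−1) = 2

degrees of freedom = 2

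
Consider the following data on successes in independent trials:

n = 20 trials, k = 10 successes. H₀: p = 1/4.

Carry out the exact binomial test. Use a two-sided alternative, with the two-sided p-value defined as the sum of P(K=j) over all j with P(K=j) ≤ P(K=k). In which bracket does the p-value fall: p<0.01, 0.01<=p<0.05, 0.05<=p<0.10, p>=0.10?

p-value bracket: 0.01<=p<0.05

Exact binomial: n=20, k=10, p₀=1/4=0.2500
P(X=j) = C(n,j)·p₀^j·(1−p₀)^(n−j); p = Σ P(X=j) over j with P(X=j) ≤ P(X=10)
p-value (two-sided) = 0.01704
→ bracket: 0.01<=p<0.05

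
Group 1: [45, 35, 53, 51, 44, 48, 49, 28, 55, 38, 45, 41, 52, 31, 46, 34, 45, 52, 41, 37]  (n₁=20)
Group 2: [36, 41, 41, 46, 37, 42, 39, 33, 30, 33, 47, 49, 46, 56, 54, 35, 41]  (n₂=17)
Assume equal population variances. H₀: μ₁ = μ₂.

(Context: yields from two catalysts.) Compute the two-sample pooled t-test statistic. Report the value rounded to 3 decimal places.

x̄₁=43.500, s₁=7.715, n₁=20
x̄₂=41.529, s₂=7.375, n₂=17
s_p² = [19·7.715² + 16·7.375²]/35 = 57.1782
SE = √(s_p²·(1/20+1/17)) = 2.4945
t = (43.500−41.529)/2.4945 = 0.7900
df = 35

test statistic = 0.790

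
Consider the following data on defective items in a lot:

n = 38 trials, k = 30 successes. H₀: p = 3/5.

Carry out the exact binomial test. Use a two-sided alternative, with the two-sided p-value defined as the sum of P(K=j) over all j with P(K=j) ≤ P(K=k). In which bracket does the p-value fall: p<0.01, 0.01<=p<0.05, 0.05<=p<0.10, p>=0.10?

p-value bracket: 0.01<=p<0.05

Exact binomial: n=38, k=30, p₀=3/5=0.6000
P(X=j) = C(n,j)·p₀^j·(1−p₀)^(n−j); p = Σ P(X=j) over j with P(X=j) ≤ P(X=30)
p-value (two-sided) = 0.01946
→ bracket: 0.01<=p<0.05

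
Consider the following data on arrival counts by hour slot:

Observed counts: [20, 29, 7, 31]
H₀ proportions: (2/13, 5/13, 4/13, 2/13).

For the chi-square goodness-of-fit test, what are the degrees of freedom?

degrees of freedom = 3

df = k − 1 = 4 − 1 = 3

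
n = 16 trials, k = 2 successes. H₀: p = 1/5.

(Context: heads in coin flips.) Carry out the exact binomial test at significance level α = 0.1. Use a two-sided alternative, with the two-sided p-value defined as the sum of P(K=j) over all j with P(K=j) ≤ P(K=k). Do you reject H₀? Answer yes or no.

reject H₀: no

Exact binomial: n=16, k=2, p₀=1/5=0.2000
P(X=j) = C(n,j)·p₀^j·(1−p₀)^(n−j); p = Σ P(X=j) over j with P(X=j) ≤ P(X=2)
p-value (two-sided) = 0.75371
At α=0.1: p ≥ α → fail to reject H₀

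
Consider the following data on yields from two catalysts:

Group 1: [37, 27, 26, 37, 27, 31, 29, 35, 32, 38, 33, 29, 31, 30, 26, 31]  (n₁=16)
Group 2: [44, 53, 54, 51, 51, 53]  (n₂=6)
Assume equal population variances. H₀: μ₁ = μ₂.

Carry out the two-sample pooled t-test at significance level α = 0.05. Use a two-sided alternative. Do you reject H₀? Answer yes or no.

x̄₁=31.188, s₁=3.936, n₁=16
x̄₂=51.000, s₂=3.633, n₂=6
s_p² = [15·3.936² + 5·3.633²]/20 = 14.9219
SE = √(s_p²·(1/16+1/6)) = 1.8492
t = (31.188−51.000)/1.8492 = -10.7140
df = 20
p-value (two-sided) = 0.00000
At α=0.05: p < α → reject H₀

reject H₀: yes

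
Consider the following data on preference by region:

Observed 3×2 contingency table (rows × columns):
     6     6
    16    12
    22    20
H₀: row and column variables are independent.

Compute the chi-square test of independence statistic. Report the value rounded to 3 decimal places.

test statistic = 0.229

Row totals [12, 28, 42], col totals [44, 38], n=82
χ² = (6−6.44)²/6.44 + (6−5.56)²/5.56 + (16−15.02)²/15.02 + (12−12.98)²/12.98 + (22−22.54)²/22.54 + (20−19.46)²/19.46 = 0.2289
df = 2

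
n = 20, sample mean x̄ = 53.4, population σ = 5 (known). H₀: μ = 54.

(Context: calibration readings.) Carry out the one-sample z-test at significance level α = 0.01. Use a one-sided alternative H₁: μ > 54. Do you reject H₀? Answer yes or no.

SE = σ/√n = 5/√20 = 1.1180
z = (x̄−μ₀)/SE = (53.4−54)/1.1180 = -0.5367
p-value (one-sided, H₁ greater) = 0.70425
At α=0.01: p ≥ α → fail to reject H₀

reject H₀: no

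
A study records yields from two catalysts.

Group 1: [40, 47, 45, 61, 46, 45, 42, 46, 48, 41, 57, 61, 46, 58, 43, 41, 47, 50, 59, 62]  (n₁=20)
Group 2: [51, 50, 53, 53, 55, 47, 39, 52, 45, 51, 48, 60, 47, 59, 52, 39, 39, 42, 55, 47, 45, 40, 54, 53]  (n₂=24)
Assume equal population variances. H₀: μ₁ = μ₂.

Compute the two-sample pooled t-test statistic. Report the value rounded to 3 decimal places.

test statistic = 0.122

x̄₁=49.250, s₁=7.482, n₁=20
x̄₂=49.000, s₂=6.143, n₂=24
s_p² = [19·7.482² + 23·6.143²]/42 = 45.9940
SE = √(s_p²·(1/20+1/24)) = 2.0533
t = (49.250−49.000)/2.0533 = 0.1218
df = 42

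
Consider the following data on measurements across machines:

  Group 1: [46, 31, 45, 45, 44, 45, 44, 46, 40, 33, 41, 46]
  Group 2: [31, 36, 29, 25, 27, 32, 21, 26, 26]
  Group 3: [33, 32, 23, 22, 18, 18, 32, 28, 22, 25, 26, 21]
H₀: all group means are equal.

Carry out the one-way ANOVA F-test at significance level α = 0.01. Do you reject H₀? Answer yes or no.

Group means [42.17, 28.11, 25.00], grand mean 32.091
SSB = Σnᵢ(x̄ᵢ−x̄)² = 1964.172; SSW = ΣΣ(x−x̄ᵢ)² = 754.556
MSB = 1964.172/2 = 982.0859; MSW = 754.556/30 = 25.1519
F = MSB/MSW = 39.0463
df = (2, 30)
p-value (upper-tail) = 0.00000
At α=0.01: p < α → reject H₀

reject H₀: yes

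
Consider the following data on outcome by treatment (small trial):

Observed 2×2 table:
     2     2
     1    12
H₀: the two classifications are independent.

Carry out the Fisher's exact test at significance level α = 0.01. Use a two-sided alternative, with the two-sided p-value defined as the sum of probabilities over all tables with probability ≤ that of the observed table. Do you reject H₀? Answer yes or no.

reject H₀: no

Margins: r₁=4, r₂=13, c₁=3, c₂=14, n=17
p_obs = C(4,2)·C(13,1)/C(17,3); sum pmf over tables with pmf ≤ p_obs
p-value (two-sided) = 0.12059
At α=0.01: p ≥ α → fail to reject H₀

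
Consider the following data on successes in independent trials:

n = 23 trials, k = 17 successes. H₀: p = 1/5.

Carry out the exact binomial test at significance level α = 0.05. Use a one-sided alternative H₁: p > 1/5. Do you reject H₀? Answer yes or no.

reject H₀: yes

Exact binomial: n=23, k=17, p₀=1/5=0.2000
P(X≥17) from Σ C(n,i)·p₀^i·(1−p₀)^(n−i)
p-value (one-sided, H₁ greater) = 0.00000
At α=0.05: p < α → reject H₀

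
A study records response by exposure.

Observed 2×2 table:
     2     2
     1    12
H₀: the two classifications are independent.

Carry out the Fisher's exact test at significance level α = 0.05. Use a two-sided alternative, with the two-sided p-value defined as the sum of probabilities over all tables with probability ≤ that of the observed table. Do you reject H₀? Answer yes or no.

Margins: r₁=4, r₂=13, c₁=3, c₂=14, n=17
p_obs = C(4,2)·C(13,1)/C(17,3); sum pmf over tables with pmf ≤ p_obs
p-value (two-sided) = 0.12059
At α=0.05: p ≥ α → fail to reject H₀

reject H₀: no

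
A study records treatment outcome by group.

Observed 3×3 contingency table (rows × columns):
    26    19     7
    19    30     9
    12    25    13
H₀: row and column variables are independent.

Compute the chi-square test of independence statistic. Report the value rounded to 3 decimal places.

Row totals [52, 58, 50], col totals [57, 74, 29], n=160
χ² = (26−18.52)²/18.52 + (19−24.05)²/24.05 + (7−9.43)²/9.43 + (19−20.66)²/20.66 + (30−26.82)²/26.82 + (9−10.51)²/10.51 + (12−17.81)²/17.81 + (25−23.12)²/23.12 + (13−9.06)²/9.06 = 9.1872
df = 4

test statistic = 9.187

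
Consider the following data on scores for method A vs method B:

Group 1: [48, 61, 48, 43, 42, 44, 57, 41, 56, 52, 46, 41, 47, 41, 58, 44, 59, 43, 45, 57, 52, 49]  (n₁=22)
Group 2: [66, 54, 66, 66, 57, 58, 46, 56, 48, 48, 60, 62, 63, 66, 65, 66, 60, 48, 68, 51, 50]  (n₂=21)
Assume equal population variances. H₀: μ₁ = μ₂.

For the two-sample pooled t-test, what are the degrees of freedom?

df = n₁ + n₂ − 2 = 22 + 21 − 2 = 41

degrees of freedom = 41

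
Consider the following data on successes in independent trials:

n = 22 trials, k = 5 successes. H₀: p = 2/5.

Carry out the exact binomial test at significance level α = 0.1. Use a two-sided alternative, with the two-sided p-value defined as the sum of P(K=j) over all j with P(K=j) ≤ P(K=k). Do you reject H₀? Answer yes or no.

reject H₀: no

Exact binomial: n=22, k=5, p₀=2/5=0.4000
P(X=j) = C(n,j)·p₀^j·(1−p₀)^(n−j); p = Σ P(X=j) over j with P(X=j) ≤ P(X=5)
p-value (two-sided) = 0.12733
At α=0.1: p ≥ α → fail to reject H₀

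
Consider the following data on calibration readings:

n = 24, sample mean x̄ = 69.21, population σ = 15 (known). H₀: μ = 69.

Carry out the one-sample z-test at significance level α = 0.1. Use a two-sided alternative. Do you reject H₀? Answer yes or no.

SE = σ/√n = 15/√24 = 3.0619
z = (x̄−μ₀)/SE = (69.21−69)/3.0619 = 0.0686
p-value (two-sided) = 0.94532
At α=0.1: p ≥ α → fail to reject H₀

reject H₀: no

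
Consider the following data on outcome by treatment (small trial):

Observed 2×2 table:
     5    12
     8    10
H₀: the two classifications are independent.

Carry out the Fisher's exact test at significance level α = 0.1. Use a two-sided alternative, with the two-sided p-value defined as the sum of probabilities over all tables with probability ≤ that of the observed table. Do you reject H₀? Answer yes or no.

reject H₀: no

Margins: r₁=17, r₂=18, c₁=13, c₂=22, n=35
p_obs = C(17,5)·C(18,8)/C(35,13); sum pmf over tables with pmf ≤ p_obs
p-value (two-sided) = 0.48868
At α=0.1: p ≥ α → fail to reject H₀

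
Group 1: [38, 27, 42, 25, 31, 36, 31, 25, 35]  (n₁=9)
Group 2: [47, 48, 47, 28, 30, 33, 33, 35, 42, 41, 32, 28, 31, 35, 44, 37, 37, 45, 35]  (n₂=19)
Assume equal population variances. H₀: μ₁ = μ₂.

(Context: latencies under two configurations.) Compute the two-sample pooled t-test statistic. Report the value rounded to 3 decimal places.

x̄₁=32.222, s₁=5.974, n₁=9
x̄₂=37.263, s₂=6.624, n₂=19
s_p² = [8·5.974² + 18·6.624²]/26 = 41.3554
SE = √(s_p²·(1/9+1/19)) = 2.6022
t = (32.222−37.263)/2.6022 = -1.9372
df = 26

test statistic = -1.937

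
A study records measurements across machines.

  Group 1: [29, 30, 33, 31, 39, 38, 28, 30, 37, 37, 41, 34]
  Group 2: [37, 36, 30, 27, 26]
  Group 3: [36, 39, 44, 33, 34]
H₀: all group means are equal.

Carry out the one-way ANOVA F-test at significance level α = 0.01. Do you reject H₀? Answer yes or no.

reject H₀: no

Group means [33.92, 31.20, 37.20], grand mean 34.045
SSB = Σnᵢ(x̄ᵢ−x̄)² = 90.438; SSW = ΣΣ(x−x̄ᵢ)² = 392.517
MSB = 90.438/2 = 45.2189; MSW = 392.517/19 = 20.6588
F = MSB/MSW = 2.1888
df = (2, 19)
p-value (upper-tail) = 0.13949
At α=0.01: p ≥ α → fail to reject H₀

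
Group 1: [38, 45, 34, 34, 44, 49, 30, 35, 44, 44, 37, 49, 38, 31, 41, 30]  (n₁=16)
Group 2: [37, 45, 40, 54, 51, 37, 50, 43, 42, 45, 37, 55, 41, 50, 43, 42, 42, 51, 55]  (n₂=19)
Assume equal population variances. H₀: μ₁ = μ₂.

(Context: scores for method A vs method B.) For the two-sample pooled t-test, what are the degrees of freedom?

degrees of freedom = 33

df = n₁ + n₂ − 2 = 16 + 19 − 2 = 33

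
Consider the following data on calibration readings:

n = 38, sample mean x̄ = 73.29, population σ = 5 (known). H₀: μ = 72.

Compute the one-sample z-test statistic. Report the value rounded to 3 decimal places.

test statistic = 1.590

SE = σ/√n = 5/√38 = 0.8111
z = (x̄−μ₀)/SE = (73.29−72)/0.8111 = 1.5904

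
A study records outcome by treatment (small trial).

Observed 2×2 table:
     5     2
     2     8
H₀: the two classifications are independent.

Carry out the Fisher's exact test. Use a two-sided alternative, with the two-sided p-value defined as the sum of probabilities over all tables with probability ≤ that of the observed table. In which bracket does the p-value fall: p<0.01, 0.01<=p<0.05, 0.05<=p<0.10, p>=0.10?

p-value bracket: 0.05<=p<0.10

Margins: r₁=7, r₂=10, c₁=7, c₂=10, n=17
p_obs = C(7,5)·C(10,2)/C(17,7); sum pmf over tables with pmf ≤ p_obs
p-value (two-sided) = 0.05841
→ bracket: 0.05<=p<0.10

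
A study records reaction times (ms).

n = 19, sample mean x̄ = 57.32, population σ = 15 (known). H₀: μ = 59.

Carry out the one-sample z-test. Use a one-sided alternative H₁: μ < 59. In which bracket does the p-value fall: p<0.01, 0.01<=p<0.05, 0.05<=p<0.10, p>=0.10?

p-value bracket: p>=0.10

SE = σ/√n = 15/√19 = 3.4412
z = (x̄−μ₀)/SE = (57.32−59)/3.4412 = -0.4882
p-value (one-sided, H₁ less) = 0.31271
→ bracket: p>=0.10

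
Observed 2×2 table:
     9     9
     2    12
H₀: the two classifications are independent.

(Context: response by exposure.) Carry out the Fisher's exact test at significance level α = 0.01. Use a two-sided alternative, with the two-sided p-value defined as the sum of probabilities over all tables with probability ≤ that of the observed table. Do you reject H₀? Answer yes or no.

Margins: r₁=18, r₂=14, c₁=11, c₂=21, n=32
p_obs = C(18,9)·C(14,2)/C(32,11); sum pmf over tables with pmf ≤ p_obs
p-value (two-sided) = 0.06079
At α=0.01: p ≥ α → fail to reject H₀

reject H₀: no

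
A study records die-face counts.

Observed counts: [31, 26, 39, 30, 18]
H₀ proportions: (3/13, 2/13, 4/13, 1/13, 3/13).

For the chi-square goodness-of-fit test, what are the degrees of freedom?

df = k − 1 = 5 − 1 = 4

degrees of freedom = 4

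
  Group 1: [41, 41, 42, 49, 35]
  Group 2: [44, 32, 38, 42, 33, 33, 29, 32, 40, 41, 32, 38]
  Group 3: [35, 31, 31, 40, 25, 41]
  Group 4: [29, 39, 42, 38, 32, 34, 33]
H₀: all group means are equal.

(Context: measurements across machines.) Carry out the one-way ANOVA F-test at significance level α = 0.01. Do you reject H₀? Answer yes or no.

Group means [41.60, 36.17, 33.83, 35.29], grand mean 36.400
SSB = Σnᵢ(x̄ᵢ−x̄)² = 184.071; SSW = ΣΣ(x−x̄ᵢ)² = 671.129
MSB = 184.071/3 = 61.3571; MSW = 671.129/26 = 25.8126
F = MSB/MSW = 2.3770
df = (3, 26)
p-value (upper-tail) = 0.09293
At α=0.01: p ≥ α → fail to reject H₀

reject H₀: no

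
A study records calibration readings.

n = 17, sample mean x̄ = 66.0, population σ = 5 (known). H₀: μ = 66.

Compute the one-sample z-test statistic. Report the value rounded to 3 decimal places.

test statistic = 0.000

SE = σ/√n = 5/√17 = 1.2127
z = (x̄−μ₀)/SE = (66.0−66)/1.2127 = 0.0000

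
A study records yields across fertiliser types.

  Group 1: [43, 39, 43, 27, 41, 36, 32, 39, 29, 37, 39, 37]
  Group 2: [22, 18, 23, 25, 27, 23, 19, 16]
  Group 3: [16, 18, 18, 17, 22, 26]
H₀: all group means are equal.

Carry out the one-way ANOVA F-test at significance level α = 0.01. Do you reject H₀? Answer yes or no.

reject H₀: yes

Group means [36.83, 21.62, 19.50], grand mean 28.154
SSB = Σnᵢ(x̄ᵢ−x̄)² = 1694.343; SSW = ΣΣ(x−x̄ᵢ)² = 457.042
MSB = 1694.343/2 = 847.1715; MSW = 457.042/23 = 19.8714
F = MSB/MSW = 42.6328
df = (2, 23)
p-value (upper-tail) = 0.00000
At α=0.01: p < α → reject H₀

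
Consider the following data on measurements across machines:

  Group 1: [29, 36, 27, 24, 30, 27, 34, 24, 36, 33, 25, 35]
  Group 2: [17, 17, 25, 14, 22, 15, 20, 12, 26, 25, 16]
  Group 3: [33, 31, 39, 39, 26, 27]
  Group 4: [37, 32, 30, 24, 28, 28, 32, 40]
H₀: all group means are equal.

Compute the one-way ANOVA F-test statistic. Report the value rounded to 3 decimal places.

Group means [30.00, 19.00, 32.50, 31.38], grand mean 27.432
SSB = Σnᵢ(x̄ᵢ−x̄)² = 1139.706; SSW = ΣΣ(x−x̄ᵢ)² = 821.375
MSB = 1139.706/3 = 379.9020; MSW = 821.375/33 = 24.8902
F = MSB/MSW = 15.2631
df = (3, 33)

test statistic = 15.263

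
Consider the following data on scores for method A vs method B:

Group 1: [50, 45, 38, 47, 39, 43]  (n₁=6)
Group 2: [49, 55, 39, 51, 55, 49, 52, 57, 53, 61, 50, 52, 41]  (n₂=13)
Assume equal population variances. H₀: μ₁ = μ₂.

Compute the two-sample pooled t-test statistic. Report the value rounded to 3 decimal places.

test statistic = -2.678

x̄₁=43.667, s₁=4.633, n₁=6
x̄₂=51.077, s₂=5.965, n₂=13
s_p² = [5·4.633² + 12·5.965²]/17 = 31.4268
SE = √(s_p²·(1/6+1/13)) = 2.7668
t = (43.667−51.077)/2.7668 = -2.6783
df = 17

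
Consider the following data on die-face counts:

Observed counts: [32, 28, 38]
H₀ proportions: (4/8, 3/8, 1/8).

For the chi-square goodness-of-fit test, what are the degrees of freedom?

df = k − 1 = 3 − 1 = 2

degrees of freedom = 2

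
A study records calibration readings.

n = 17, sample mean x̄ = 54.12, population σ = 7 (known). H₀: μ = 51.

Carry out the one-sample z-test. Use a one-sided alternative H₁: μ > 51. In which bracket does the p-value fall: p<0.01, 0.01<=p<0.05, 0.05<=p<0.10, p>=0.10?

SE = σ/√n = 7/√17 = 1.6977
z = (x̄−μ₀)/SE = (54.12−51)/1.6977 = 1.8377
p-value (one-sided, H₁ greater) = 0.03305
→ bracket: 0.01<=p<0.05

p-value bracket: 0.01<=p<0.05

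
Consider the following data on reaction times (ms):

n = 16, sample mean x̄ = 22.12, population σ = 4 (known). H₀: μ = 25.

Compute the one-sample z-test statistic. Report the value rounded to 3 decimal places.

test statistic = -2.880

SE = σ/√n = 4/√16 = 1.0000
z = (x̄−μ₀)/SE = (22.12−25)/1.0000 = -2.8800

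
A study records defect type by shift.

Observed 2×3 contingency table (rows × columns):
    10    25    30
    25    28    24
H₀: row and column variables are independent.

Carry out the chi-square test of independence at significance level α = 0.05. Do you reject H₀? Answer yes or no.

reject H₀: yes

Row totals [65, 77], col totals [35, 53, 54], n=142
χ² = (10−16.02)²/16.02 + (25−24.26)²/24.26 + (30−24.72)²/24.72 + (25−18.98)²/18.98 + (28−28.74)²/28.74 + (24−29.28)²/29.28 = 6.2959
df = 2
p-value (upper-tail) = 0.04294
At α=0.05: p < α → reject H₀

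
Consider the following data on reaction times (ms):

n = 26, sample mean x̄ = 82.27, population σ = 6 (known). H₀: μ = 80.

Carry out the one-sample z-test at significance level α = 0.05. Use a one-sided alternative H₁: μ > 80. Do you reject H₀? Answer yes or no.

reject H₀: yes

SE = σ/√n = 6/√26 = 1.1767
z = (x̄−μ₀)/SE = (82.27−80)/1.1767 = 1.9291
p-value (one-sided, H₁ greater) = 0.02686
At α=0.05: p < α → reject H₀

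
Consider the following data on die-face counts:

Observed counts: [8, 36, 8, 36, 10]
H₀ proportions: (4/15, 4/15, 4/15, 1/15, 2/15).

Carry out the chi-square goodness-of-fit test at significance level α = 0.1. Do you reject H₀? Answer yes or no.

n = 98; E_i = n·p_i = [26.13, 26.13, 26.13, 6.53, 13.07]
χ² = (8−26.13)²/26.13 + (36−26.13)²/26.13 + (8−26.13)²/26.13 + (36−6.53)²/6.53 + (10−13.07)²/13.07 = 162.5102
df = 4
p-value (upper-tail) = 0.00000
At α=0.1: p < α → reject H₀

reject H₀: yes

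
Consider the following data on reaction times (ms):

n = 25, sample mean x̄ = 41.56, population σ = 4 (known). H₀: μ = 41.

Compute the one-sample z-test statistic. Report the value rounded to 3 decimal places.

test statistic = 0.700

SE = σ/√n = 4/√25 = 0.8000
z = (x̄−μ₀)/SE = (41.56−41)/0.8000 = 0.7000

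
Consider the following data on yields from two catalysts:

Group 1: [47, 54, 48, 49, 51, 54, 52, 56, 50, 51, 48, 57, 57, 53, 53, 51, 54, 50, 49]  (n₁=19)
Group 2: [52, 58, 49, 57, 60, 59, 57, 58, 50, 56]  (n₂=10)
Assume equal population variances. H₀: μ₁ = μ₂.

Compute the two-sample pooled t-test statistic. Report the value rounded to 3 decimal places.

test statistic = -2.928

x̄₁=51.789, s₁=3.029, n₁=19
x̄₂=55.600, s₂=3.864, n₂=10
s_p² = [18·3.029² + 9·3.864²]/27 = 11.0947
SE = √(s_p²·(1/19+1/10)) = 1.3013
t = (51.789−55.600)/1.3013 = -2.9282
df = 27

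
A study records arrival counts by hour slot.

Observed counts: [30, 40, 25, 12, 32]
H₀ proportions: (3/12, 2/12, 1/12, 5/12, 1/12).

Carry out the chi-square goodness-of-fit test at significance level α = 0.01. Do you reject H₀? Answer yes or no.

n = 139; E_i = n·p_i = [34.75, 23.17, 11.58, 57.92, 11.58]
χ² = (30−34.75)²/34.75 + (40−23.17)²/23.17 + (25−11.58)²/11.58 + (12−57.92)²/57.92 + (32−11.58)²/11.58 = 100.8101
df = 4
p-value (upper-tail) = 0.00000
At α=0.01: p < α → reject H₀

reject H₀: yes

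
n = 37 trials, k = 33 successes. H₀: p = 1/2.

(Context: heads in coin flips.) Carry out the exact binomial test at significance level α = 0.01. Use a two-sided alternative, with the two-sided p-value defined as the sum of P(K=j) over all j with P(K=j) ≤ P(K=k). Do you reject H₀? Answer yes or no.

Exact binomial: n=37, k=33, p₀=1/2=0.5000
P(X=j) = C(n,j)·p₀^j·(1−p₀)^(n−j); p = Σ P(X=j) over j with P(X=j) ≤ P(X=33)
p-value (two-sided) = 0.00000
At α=0.01: p < α → reject H₀

reject H₀: yes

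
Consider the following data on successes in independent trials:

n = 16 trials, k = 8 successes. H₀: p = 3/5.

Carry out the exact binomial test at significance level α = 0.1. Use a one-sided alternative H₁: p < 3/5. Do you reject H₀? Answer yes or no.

reject H₀: no

Exact binomial: n=16, k=8, p₀=3/5=0.6000
P(X≤8) from Σ C(n,i)·p₀^i·(1−p₀)^(n−i)
p-value (one-sided, H₁ less) = 0.28394
At α=0.1: p ≥ α → fail to reject H₀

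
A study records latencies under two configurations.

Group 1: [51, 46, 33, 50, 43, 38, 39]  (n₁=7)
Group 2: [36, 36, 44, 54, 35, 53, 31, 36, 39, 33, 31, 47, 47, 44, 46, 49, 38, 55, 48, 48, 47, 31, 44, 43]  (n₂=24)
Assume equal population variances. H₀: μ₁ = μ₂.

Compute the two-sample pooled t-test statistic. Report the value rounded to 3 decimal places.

test statistic = 0.180

x̄₁=42.857, s₁=6.619, n₁=7
x̄₂=42.292, s₂=7.469, n₂=24
s_p² = [6·6.619² + 23·7.469²]/29 = 53.3040
SE = √(s_p²·(1/7+1/24)) = 3.1362
t = (42.857−42.292)/3.1362 = 0.1803
df = 29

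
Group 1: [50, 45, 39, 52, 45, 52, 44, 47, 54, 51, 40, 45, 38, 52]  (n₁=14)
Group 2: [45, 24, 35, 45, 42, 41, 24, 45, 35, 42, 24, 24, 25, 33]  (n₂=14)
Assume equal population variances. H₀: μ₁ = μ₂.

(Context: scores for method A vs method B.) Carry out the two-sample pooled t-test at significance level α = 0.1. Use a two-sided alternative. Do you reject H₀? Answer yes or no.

x̄₁=46.714, s₁=5.283, n₁=14
x̄₂=34.571, s₂=8.855, n₂=14
s_p² = [13·5.283² + 13·8.855²]/26 = 53.1648
SE = √(s_p²·(1/14+1/14)) = 2.7559
t = (46.714−34.571)/2.7559 = 4.4061
df = 26
p-value (two-sided) = 0.00016
At α=0.1: p < α → reject H₀

reject H₀: yes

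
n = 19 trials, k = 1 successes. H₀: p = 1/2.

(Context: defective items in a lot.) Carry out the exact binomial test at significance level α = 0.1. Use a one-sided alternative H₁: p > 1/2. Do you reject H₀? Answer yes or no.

reject H₀: no

Exact binomial: n=19, k=1, p₀=1/2=0.5000
P(X≥1) from Σ C(n,i)·p₀^i·(1−p₀)^(n−i)
p-value (one-sided, H₁ greater) = 1.00000
At α=0.1: p ≥ α → fail to reject H₀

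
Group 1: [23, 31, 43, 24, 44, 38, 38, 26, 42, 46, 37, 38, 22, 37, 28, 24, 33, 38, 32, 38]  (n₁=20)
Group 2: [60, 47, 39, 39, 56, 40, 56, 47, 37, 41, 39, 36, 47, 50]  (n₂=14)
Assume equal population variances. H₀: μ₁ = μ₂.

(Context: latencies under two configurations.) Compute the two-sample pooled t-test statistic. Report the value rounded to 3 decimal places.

x̄₁=34.100, s₁=7.490, n₁=20
x̄₂=45.286, s₂=7.829, n₂=14
s_p² = [19·7.490² + 13·7.829²]/32 = 58.2080
SE = √(s_p²·(1/20+1/14)) = 2.6586
t = (34.100−45.286)/2.6586 = -4.2074
df = 32

test statistic = -4.207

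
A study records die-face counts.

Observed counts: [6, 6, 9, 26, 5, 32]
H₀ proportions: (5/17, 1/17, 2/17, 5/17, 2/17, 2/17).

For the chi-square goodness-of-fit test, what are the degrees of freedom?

degrees of freedom = 5

df = k − 1 = 6 − 1 = 5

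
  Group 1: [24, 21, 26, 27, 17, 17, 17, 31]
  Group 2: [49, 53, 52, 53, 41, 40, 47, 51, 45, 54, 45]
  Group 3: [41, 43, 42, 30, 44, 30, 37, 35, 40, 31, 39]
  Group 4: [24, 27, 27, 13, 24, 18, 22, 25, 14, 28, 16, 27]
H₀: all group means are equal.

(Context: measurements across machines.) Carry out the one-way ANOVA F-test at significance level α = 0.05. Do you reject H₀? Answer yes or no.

Group means [22.50, 48.18, 37.45, 22.08], grand mean 33.024
SSB = Σnᵢ(x̄ᵢ−x̄)² = 5065.696; SSW = ΣΣ(x−x̄ᵢ)² = 1043.280
MSB = 5065.696/3 = 1688.5653; MSW = 1043.280/38 = 27.4547
F = MSB/MSW = 61.5036
df = (3, 38)
p-value (upper-tail) = 0.00000
At α=0.05: p < α → reject H₀

reject H₀: yes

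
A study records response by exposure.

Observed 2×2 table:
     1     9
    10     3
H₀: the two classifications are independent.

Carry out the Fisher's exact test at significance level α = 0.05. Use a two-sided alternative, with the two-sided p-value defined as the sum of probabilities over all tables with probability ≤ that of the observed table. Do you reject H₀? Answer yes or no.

Margins: r₁=10, r₂=13, c₁=11, c₂=12, n=23
p_obs = C(10,1)·C(13,10)/C(23,11); sum pmf over tables with pmf ≤ p_obs
p-value (two-sided) = 0.00276
At α=0.05: p < α → reject H₀

reject H₀: yes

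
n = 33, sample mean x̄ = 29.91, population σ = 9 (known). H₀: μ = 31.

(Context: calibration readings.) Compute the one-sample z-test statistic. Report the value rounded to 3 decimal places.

test statistic = -0.696

SE = σ/√n = 9/√33 = 1.5667
z = (x̄−μ₀)/SE = (29.91−31)/1.5667 = -0.6957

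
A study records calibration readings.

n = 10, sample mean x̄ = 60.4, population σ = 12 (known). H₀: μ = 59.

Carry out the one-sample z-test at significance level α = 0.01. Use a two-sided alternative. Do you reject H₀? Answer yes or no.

reject H₀: no

SE = σ/√n = 12/√10 = 3.7947
z = (x̄−μ₀)/SE = (60.4−59)/3.7947 = 0.3689
p-value (two-sided) = 0.71218
At α=0.01: p ≥ α → fail to reject H₀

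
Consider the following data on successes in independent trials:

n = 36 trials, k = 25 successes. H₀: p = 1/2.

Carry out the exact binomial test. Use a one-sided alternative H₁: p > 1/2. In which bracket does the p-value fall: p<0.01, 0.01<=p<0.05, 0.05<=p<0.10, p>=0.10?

Exact binomial: n=36, k=25, p₀=1/2=0.5000
P(X≥25) from Σ C(n,i)·p₀^i·(1−p₀)^(n−i)
p-value (one-sided, H₁ greater) = 0.01441
→ bracket: 0.01<=p<0.05

p-value bracket: 0.01<=p<0.05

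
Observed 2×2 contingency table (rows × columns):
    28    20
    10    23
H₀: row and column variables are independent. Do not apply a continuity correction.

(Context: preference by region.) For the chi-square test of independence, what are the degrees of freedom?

degrees of freedom = 1

df = (r−1)(c−1) = (2−1)·(2−1) = 1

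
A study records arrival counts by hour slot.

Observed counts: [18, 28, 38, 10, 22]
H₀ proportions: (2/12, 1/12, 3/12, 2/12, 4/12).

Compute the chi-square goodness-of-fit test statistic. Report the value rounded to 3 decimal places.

n = 116; E_i = n·p_i = [19.33, 9.67, 29.00, 19.33, 38.67]
χ² = (18−19.33)²/19.33 + (28−9.67)²/9.67 + (38−29.00)²/29.00 + (10−19.33)²/19.33 + (22−38.67)²/38.67 = 49.3448
df = 4

test statistic = 49.345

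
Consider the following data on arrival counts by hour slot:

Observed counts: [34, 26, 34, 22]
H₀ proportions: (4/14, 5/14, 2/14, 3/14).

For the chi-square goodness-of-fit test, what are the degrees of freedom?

df = k − 1 = 4 − 1 = 3

degrees of freedom = 3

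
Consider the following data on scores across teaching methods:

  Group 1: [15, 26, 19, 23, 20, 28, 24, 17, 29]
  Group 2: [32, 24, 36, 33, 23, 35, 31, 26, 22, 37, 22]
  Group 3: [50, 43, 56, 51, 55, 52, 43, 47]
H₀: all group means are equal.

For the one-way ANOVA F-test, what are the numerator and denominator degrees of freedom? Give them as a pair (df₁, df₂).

degrees of freedom = [2, 25]

k = 3 groups, N = 28 total
df = (k−1, N−k) = (3−1, 28−3) = (2, 25)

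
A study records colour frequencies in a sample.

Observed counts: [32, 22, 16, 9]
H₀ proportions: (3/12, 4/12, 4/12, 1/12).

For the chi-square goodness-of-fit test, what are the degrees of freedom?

df = k − 1 = 4 − 1 = 3

degrees of freedom = 3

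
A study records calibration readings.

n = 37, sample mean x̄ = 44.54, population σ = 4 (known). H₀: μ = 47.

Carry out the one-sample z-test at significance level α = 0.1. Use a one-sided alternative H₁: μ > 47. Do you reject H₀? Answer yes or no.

SE = σ/√n = 4/√37 = 0.6576
z = (x̄−μ₀)/SE = (44.54−47)/0.6576 = -3.7409
p-value (one-sided, H₁ greater) = 0.99991
At α=0.1: p ≥ α → fail to reject H₀

reject H₀: no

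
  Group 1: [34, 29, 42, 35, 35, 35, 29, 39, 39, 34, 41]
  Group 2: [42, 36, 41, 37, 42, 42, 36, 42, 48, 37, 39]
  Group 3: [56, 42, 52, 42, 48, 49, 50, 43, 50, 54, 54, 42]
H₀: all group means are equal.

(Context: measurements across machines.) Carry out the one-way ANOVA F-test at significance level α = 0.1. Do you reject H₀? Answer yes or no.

Group means [35.64, 40.18, 48.50], grand mean 41.647
SSB = Σnᵢ(x̄ᵢ−x̄)² = 984.583; SSW = ΣΣ(x−x̄ᵢ)² = 609.182
MSB = 984.583/2 = 492.2914; MSW = 609.182/31 = 19.6510
F = MSB/MSW = 25.0517
df = (2, 31)
p-value (upper-tail) = 0.00000
At α=0.1: p < α → reject H₀

reject H₀: yes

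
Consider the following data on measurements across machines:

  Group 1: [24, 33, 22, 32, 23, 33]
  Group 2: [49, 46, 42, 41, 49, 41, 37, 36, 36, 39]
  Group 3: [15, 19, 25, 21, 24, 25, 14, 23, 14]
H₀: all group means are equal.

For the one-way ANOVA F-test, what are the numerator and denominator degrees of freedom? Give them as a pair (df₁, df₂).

k = 3 groups, N = 25 total
df = (k−1, N−k) = (3−1, 25−3) = (2, 22)

degrees of freedom = [2, 22]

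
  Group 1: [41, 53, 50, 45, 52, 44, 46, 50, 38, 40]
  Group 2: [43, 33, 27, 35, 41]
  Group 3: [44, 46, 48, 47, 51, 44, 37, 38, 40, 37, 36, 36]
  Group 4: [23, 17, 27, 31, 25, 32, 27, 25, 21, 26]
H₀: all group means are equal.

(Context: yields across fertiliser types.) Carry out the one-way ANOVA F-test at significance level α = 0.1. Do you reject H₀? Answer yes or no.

Group means [45.90, 35.80, 42.00, 25.40], grand mean 37.730
SSB = Σnᵢ(x̄ᵢ−x̄)² = 2425.197; SSW = ΣΣ(x−x̄ᵢ)² = 896.100
MSB = 2425.197/3 = 808.3991; MSW = 896.100/33 = 27.1545
F = MSB/MSW = 29.7703
df = (3, 33)
p-value (upper-tail) = 0.00000
At α=0.1: p < α → reject H₀

reject H₀: yes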